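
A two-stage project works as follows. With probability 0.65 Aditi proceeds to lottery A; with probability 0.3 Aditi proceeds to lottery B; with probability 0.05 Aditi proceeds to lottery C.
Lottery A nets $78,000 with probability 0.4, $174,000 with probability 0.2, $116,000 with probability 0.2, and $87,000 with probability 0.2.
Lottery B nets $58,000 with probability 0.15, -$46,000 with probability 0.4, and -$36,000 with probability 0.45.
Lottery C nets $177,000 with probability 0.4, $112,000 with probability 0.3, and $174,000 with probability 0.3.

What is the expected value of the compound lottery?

$69,350

EV(A) = 0.4 × 78000 + 0.2 × 174000 + 0.2 × 116000 + 0.2 × 87000 = 31200 + 34800 + 23200 + 17400 = 106600
EV(B) = 0.15 × 58000 + 0.4 × (-46000) + 0.45 × (-36000) = 8700 − 18400 − 16200 = -25900
EV(C) = 0.4 × 177000 + 0.3 × 112000 + 0.3 × 174000 = 70800 + 33600 + 52200 = 156600
Overall = 0.65 × 106600 + 0.3 × (-25900) + 0.05 × 156600 = 69290 − 7770 + 7830 = 69350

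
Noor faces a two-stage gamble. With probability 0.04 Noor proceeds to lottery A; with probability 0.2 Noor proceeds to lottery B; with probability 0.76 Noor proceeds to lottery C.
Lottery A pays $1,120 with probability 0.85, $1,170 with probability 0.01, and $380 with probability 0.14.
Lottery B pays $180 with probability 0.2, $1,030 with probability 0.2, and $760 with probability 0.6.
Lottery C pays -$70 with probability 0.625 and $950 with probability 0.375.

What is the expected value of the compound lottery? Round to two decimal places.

EV(A) = 0.85 × 1120 + 0.01 × 1170 + 0.14 × 380 = 952 + 11.7 + 53.2 = 1016.9
EV(B) = 0.2 × 180 + 0.2 × 1030 + 0.6 × 760 = 36 + 206 + 456 = 698
EV(C) = 0.625 × (-70) + 0.375 × 950 = -43.75 + 356.25 = 312.5
Overall = 0.04 × 1016.9 + 0.2 × 698 + 0.76 × 312.5 = 40.676 + 139.6 + 237.5 = 417.776

$417.78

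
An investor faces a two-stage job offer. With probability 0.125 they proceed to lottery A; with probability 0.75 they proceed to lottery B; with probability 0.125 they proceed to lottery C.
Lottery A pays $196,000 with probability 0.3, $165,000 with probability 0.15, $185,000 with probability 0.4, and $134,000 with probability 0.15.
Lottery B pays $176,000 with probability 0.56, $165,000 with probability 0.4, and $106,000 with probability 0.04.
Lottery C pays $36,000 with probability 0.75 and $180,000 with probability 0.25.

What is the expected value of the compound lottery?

$157,806.25

EV(A) = 0.3 × 196000 + 0.15 × 165000 + 0.4 × 185000 + 0.15 × 134000 = 58800 + 24750 + 74000 + 20100 = 177650
EV(B) = 0.56 × 176000 + 0.4 × 165000 + 0.04 × 106000 = 98560 + 66000 + 4240 = 168800
EV(C) = 0.75 × 36000 + 0.25 × 180000 = 27000 + 45000 = 72000
Overall = 0.125 × 177650 + 0.75 × 168800 + 0.125 × 72000 = 22206.25 + 126600 + 9000 = 157806.25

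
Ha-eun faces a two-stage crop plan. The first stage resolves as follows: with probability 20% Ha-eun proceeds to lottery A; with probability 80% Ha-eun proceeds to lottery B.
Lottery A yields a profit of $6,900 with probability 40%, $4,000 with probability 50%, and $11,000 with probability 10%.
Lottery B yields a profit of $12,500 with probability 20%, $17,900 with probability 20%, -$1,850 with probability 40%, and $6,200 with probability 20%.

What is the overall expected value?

EV(A) = 0.4 × 6900 + 0.5 × 4000 + 0.1 × 11000 = 2760 + 2000 + 1100 = 5860
EV(B) = 0.2 × 12500 + 0.2 × 17900 + 0.4 × (-1850) + 0.2 × 6200 = 2500 + 3580 − 740 + 1240 = 6580
Overall = 0.2 × 5860 + 0.8 × 6580 = 1172 + 5264 = 6436

$6,436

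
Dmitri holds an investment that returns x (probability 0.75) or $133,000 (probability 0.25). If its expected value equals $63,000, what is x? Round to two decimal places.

x = $39,666.67

0.75·x + 0.25·133000 = 63000
0.75·x = 63000 − 33250 = 29750
x = 29750 / 0.75 = 39666.6667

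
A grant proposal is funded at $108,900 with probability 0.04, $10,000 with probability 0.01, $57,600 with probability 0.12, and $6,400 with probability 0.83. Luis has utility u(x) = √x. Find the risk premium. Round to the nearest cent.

$4,711.64

E[u] = 0.04·√108900 + 0.01·√10000 + 0.12·√57600 + 0.83·√6400 = 0.04·330 + 0.01·100 + 0.12·240 + 0.83·80 = 109.4
CE = (109.4)² = 11968.36
Risk premium = EV − CE = 16680 − 11968.36 = 4711.64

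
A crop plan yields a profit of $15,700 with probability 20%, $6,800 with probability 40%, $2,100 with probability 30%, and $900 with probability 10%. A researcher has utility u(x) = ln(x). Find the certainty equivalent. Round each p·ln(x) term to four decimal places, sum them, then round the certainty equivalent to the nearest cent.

E[u] = 0.2·ln(15700) + 0.4·ln(6800) + 0.3·ln(2100) + 0.1·ln(900) = 1.9323 + 3.5299 + 2.2949 + 0.6802 = 8.4373
CE = e^8.4373 ≈ 4616.07

$4,616.07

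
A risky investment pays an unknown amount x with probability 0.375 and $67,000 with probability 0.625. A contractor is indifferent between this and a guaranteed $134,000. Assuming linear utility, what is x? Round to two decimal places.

x = $245,666.67

0.375·x + 0.625·67000 = 134000
0.375·x = 134000 − 41875 = 92125
x = 92125 / 0.375 = 245666.6667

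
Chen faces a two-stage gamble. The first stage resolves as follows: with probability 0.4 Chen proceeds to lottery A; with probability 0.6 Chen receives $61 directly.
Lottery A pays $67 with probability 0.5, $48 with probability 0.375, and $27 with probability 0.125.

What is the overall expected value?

EV(A) = 0.5 × 67 + 0.375 × 48 + 0.125 × 27 = 33.5 + 18 + 3.375 = 54.875
Branch B: 61 (certain)
Overall = 0.4 × 54.875 + 0.6 × 61 = 21.95 + 36.6 = 58.55

$58.55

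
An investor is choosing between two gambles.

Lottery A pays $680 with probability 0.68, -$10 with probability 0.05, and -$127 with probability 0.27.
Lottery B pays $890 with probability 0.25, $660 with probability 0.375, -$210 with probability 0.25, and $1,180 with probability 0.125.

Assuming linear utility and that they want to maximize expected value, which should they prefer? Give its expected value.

Lottery A = 0.68 × 680 + 0.05 × (-10) + 0.27 × (-127) = 462.4 − 0.5 − 34.29 = 427.61
Lottery B = 0.25 × 890 + 0.375 × 660 + 0.25 × (-210) + 0.125 × 1180 = 222.5 + 247.5 − 52.5 + 147.5 = 565

Lottery B ($565)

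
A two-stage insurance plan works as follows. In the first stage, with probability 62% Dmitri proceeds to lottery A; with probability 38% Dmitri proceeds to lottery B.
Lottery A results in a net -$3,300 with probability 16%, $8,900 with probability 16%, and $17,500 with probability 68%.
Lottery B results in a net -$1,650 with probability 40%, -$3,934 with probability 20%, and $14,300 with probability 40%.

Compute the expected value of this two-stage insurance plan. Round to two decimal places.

$9,557.34

EV(A) = 0.16 × (-3300) + 0.16 × 8900 + 0.68 × 17500 = -528 + 1424 + 11900 = 12796
EV(B) = 0.4 × (-1650) + 0.2 × (-3934) + 0.4 × 14300 = -660 − 786.8 + 5720 = 4273.2
Overall = 0.62 × 12796 + 0.38 × 4273.2 = 7933.52 + 1623.816 = 9557.336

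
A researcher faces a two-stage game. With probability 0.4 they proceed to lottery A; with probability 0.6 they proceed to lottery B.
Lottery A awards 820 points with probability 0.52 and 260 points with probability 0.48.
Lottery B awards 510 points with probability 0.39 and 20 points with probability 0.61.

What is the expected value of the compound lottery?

347.14 points

EV(A) = 0.52 × 820 + 0.48 × 260 = 426.4 + 124.8 = 551.2
EV(B) = 0.39 × 510 + 0.61 × 20 = 198.9 + 12.2 = 211.1
Overall = 0.4 × 551.2 + 0.6 × 211.1 = 220.48 + 126.66 = 347.14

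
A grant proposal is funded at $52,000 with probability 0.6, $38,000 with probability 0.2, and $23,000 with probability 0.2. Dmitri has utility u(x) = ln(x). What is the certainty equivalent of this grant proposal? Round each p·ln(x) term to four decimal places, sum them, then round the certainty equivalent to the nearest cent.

E[u] = 0.6·ln(52000) + 0.2·ln(38000) + 0.2·ln(23000) = 6.5154 + 2.1091 + 2.0086 = 10.6331
CE = e^10.6331 ≈ 41485.53

$41,485.53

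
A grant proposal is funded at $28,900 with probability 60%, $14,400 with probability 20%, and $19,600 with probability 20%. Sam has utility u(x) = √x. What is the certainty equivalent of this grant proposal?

E[u] = 0.6·√28900 + 0.2·√14400 + 0.2·√19600 = 0.6·170 + 0.2·120 + 0.2·140 = 154
CE = (154)² = 23716

$23,716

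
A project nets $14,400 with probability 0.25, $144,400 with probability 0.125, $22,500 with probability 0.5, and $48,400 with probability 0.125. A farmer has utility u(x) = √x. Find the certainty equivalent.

$32,400

E[u] = 0.25·√14400 + 0.125·√144400 + 0.5·√22500 + 0.125·√48400 = 0.25·120 + 0.125·380 + 0.5·150 + 0.125·220 = 180
CE = (180)² = 32400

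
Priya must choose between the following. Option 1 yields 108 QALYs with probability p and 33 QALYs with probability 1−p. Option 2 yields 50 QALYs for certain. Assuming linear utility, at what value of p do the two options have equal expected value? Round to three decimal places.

p = 0.227

p·108 + (1−p)·33 = 50
75p + 33 = 50
p = (50 − 33) / 75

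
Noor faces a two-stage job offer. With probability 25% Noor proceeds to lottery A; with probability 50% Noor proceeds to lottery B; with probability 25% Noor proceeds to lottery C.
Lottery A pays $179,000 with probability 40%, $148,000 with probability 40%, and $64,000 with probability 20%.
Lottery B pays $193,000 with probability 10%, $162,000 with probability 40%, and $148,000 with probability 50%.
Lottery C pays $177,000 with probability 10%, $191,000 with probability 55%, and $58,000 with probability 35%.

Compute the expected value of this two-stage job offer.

EV(A) = 0.4 × 179000 + 0.4 × 148000 + 0.2 × 64000 = 71600 + 59200 + 12800 = 143600
EV(B) = 0.1 × 193000 + 0.4 × 162000 + 0.5 × 148000 = 19300 + 64800 + 74000 = 158100
EV(C) = 0.1 × 177000 + 0.55 × 191000 + 0.35 × 58000 = 17700 + 105050 + 20300 = 143050
Overall = 0.25 × 143600 + 0.5 × 158100 + 0.25 × 143050 = 35900 + 79050 + 35762.5 = 150712.5

$150,712.50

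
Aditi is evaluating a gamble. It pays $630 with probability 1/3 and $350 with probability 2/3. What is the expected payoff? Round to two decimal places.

$443.33

EV = 1/3 × 630 + 2/3 × 350 = 210 + 233.3333 = 443.3333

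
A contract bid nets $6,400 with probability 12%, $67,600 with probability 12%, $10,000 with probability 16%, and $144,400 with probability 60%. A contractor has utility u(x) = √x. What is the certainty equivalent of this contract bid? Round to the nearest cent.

$81,111.04

E[u] = 0.12·√6400 + 0.12·√67600 + 0.16·√10000 + 0.6·√144400 = 0.12·80 + 0.12·260 + 0.16·100 + 0.6·380 = 284.8
CE = (284.8)² = 81111.04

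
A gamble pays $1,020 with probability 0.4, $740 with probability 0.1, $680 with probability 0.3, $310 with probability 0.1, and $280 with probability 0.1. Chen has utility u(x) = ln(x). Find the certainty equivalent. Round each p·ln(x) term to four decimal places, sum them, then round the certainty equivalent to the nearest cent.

$682.32

E[u] = 0.4·ln(1020) + 0.1·ln(740) + 0.3·ln(680) + 0.1·ln(310) + 0.1·ln(280) = 2.7710 + 0.6607 + 1.9566 + 0.5737 + 0.5635 = 6.5255
CE = e^6.5255 ≈ 682.32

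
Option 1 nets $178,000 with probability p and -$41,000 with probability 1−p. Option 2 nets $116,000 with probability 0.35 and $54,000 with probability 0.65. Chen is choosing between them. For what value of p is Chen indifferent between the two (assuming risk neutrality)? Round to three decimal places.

EV(Option 2) = 0.35 × 116000 + 0.65 × 54000 = 40600 + 35100 = 75700
p·178000 + (1−p)·(-41000) = 75700
219000p − 41000 = 75700
p = (75700 + 41000) / 219000

p = 0.533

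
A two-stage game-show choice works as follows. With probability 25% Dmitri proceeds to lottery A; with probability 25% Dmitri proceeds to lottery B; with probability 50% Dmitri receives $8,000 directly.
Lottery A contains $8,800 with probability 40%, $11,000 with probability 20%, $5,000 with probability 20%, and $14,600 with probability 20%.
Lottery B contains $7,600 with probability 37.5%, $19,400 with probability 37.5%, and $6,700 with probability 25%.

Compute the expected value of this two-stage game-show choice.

$9,360

EV(A) = 0.4 × 8800 + 0.2 × 11000 + 0.2 × 5000 + 0.2 × 14600 = 3520 + 2200 + 1000 + 2920 = 9640
EV(B) = 0.375 × 7600 + 0.375 × 19400 + 0.25 × 6700 = 2850 + 7275 + 1675 = 11800
Branch C: 8000 (certain)
Overall = 0.25 × 9640 + 0.25 × 11800 + 0.5 × 8000 = 2410 + 2950 + 4000 = 9360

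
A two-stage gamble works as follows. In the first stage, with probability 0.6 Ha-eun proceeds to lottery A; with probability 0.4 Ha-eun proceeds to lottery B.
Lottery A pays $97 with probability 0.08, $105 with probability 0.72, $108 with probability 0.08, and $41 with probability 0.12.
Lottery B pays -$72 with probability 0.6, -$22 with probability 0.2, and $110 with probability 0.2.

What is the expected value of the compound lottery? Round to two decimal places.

$47.91

EV(A) = 0.08 × 97 + 0.72 × 105 + 0.08 × 108 + 0.12 × 41 = 7.76 + 75.6 + 8.64 + 4.92 = 96.92
EV(B) = 0.6 × (-72) + 0.2 × (-22) + 0.2 × 110 = -43.2 − 4.4 + 22 = -25.6
Overall = 0.6 × 96.92 + 0.4 × (-25.6) = 58.152 − 10.24 = 47.912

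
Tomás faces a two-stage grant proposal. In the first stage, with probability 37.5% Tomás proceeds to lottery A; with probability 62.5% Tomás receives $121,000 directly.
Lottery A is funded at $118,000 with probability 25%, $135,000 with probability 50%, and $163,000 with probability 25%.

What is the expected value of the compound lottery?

$127,281.25

EV(A) = 0.25 × 118000 + 0.5 × 135000 + 0.25 × 163000 = 29500 + 67500 + 40750 = 137750
Branch B: 121000 (certain)
Overall = 0.375 × 137750 + 0.625 × 121000 = 51656.25 + 75625 = 127281.25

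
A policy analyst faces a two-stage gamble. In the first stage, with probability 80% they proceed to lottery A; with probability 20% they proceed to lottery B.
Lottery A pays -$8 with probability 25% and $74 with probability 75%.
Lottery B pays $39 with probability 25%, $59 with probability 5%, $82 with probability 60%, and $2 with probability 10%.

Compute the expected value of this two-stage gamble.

$55.22

EV(A) = 0.25 × (-8) + 0.75 × 74 = -2 + 55.5 = 53.5
EV(B) = 0.25 × 39 + 0.05 × 59 + 0.6 × 82 + 0.1 × 2 = 9.75 + 2.95 + 49.2 + 0.2 = 62.1
Overall = 0.8 × 53.5 + 0.2 × 62.1 = 42.8 + 12.42 = 55.22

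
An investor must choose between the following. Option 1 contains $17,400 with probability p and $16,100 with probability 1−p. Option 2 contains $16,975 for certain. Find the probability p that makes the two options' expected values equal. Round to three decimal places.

p·17400 + (1−p)·16100 = 16975
1300p + 16100 = 16975
p = (16975 − 16100) / 1300

p = 0.673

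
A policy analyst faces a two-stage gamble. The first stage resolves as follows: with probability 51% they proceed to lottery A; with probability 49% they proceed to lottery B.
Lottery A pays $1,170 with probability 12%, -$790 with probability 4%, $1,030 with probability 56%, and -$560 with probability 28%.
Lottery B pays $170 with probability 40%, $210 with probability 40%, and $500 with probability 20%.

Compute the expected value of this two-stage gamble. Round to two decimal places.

EV(A) = 0.12 × 1170 + 0.04 × (-790) + 0.56 × 1030 + 0.28 × (-560) = 140.4 − 31.6 + 576.8 − 156.8 = 528.8
EV(B) = 0.4 × 170 + 0.4 × 210 + 0.2 × 500 = 68 + 84 + 100 = 252
Overall = 0.51 × 528.8 + 0.49 × 252 = 269.688 + 123.48 = 393.168

$393.17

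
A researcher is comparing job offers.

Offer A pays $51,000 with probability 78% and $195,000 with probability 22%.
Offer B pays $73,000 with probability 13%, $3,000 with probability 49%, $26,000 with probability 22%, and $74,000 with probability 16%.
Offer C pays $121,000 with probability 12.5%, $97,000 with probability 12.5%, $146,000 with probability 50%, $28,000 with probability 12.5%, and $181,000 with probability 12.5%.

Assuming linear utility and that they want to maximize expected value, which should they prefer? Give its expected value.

Offer A = 0.78 × 51000 + 0.22 × 195000 = 39780 + 42900 = 82680
Offer B = 0.13 × 73000 + 0.49 × 3000 + 0.22 × 26000 + 0.16 × 74000 = 9490 + 1470 + 5720 + 11840 = 28520
Offer C = 0.125 × 121000 + 0.125 × 97000 + 0.5 × 146000 + 0.125 × 28000 + 0.125 × 181000 = 15125 + 12125 + 73000 + 3500 + 22625 = 126375

Offer C ($126,375)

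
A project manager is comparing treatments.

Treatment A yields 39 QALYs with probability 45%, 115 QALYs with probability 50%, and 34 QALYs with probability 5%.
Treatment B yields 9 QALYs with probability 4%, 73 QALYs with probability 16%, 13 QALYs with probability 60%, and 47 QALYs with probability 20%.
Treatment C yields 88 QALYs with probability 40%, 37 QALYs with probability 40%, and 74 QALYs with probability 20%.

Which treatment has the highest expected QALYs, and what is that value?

Treatment A = 0.45 × 39 + 0.5 × 115 + 0.05 × 34 = 17.55 + 57.5 + 1.7 = 76.75
Treatment B = 0.04 × 9 + 0.16 × 73 + 0.6 × 13 + 0.2 × 47 = 0.36 + 11.68 + 7.8 + 9.4 = 29.24
Treatment C = 0.4 × 88 + 0.4 × 37 + 0.2 × 74 = 35.2 + 14.8 + 14.8 = 64.8

Treatment A (76.75 QALYs)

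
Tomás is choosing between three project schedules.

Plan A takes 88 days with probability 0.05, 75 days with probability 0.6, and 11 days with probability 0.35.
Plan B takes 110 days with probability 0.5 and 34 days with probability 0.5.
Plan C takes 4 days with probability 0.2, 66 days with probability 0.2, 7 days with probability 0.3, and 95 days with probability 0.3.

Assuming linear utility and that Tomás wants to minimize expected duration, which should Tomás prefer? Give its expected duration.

Plan A = 0.05 × 88 + 0.6 × 75 + 0.35 × 11 = 4.4 + 45 + 3.85 = 53.25
Plan B = 0.5 × 110 + 0.5 × 34 = 55 + 17 = 72
Plan C = 0.2 × 4 + 0.2 × 66 + 0.3 × 7 + 0.3 × 95 = 0.8 + 13.2 + 2.1 + 28.5 = 44.6

Plan C (44.6 days)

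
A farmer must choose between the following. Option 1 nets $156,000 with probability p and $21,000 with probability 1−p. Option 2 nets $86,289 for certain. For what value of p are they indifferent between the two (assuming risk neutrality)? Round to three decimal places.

p = 0.484

p·156000 + (1−p)·21000 = 86289
135000p + 21000 = 86289
p = (86289 − 21000) / 135000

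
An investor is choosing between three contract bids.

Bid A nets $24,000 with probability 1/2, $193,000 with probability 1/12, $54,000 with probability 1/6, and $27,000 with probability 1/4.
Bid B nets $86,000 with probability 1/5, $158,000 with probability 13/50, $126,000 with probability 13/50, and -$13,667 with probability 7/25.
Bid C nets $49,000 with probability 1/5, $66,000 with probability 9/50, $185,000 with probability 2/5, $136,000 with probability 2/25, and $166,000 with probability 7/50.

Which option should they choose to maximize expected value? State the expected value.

Bid A = 1/2 × 24000 + 1/12 × 193000 + 1/6 × 54000 + 1/4 × 27000 = 12000 + 16083.3333 + 9000 + 6750 = 43833.3333
Bid B = 1/5 × 86000 + 13/50 × 158000 + 13/50 × 126000 + 7/25 × (-13667) = 17200 + 41080 + 32760 − 3826.76 = 87213.24
Bid C = 1/5 × 49000 + 9/50 × 66000 + 2/5 × 185000 + 2/25 × 136000 + 7/50 × 166000 = 9800 + 11880 + 74000 + 10880 + 23240 = 129800

Bid C ($129,800)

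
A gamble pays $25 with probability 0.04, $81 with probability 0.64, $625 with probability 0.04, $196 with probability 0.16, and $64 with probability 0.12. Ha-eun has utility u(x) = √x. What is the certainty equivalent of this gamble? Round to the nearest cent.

E[u] = 0.04·√25 + 0.64·√81 + 0.04·√625 + 0.16·√196 + 0.12·√64 = 0.04·5 + 0.64·9 + 0.04·25 + 0.16·14 + 0.12·8 = 10.16
CE = (10.16)² = 103.2256

$103.23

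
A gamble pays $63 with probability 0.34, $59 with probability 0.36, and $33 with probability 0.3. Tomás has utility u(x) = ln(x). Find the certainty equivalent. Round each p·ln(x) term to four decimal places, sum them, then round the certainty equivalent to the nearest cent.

E[u] = 0.34·ln(63) + 0.36·ln(59) + 0.3·ln(33) = 1.4087 + 1.4679 + 1.0490 = 3.9256
CE = e^3.9256 ≈ 50.68

$50.68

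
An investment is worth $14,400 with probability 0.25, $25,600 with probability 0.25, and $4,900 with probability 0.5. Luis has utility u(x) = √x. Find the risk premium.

$1,425

E[u] = 0.25·√14400 + 0.25·√25600 + 0.5·√4900 = 0.25·120 + 0.25·160 + 0.5·70 = 105
CE = (105)² = 11025
Risk premium = EV − CE = 12450 − 11025 = 1425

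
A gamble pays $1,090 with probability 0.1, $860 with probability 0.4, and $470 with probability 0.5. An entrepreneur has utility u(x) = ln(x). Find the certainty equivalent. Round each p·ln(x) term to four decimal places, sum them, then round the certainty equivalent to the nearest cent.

$651.06

E[u] = 0.1·ln(1090) + 0.4·ln(860) + 0.5·ln(470) = 0.6994 + 2.7028 + 3.0764 = 6.4786
CE = e^6.4786 ≈ 651.06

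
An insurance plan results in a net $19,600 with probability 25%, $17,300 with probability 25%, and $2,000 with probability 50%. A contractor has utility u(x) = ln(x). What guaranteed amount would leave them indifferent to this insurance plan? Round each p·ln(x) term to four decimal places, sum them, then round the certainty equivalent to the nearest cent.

E[u] = 0.25·ln(19600) + 0.25·ln(17300) + 0.5·ln(2000) = 2.4708 + 2.4396 + 3.8005 = 8.7109
CE = e^8.7109 ≈ 6068.70

$6,068.70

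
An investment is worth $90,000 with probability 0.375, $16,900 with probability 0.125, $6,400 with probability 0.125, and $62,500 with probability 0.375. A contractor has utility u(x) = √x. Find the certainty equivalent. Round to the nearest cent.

E[u] = 0.375·√90000 + 0.125·√16900 + 0.125·√6400 + 0.375·√62500 = 0.375·300 + 0.125·130 + 0.125·80 + 0.375·250 = 232.5
CE = (232.5)² = 54056.25

$54,056.25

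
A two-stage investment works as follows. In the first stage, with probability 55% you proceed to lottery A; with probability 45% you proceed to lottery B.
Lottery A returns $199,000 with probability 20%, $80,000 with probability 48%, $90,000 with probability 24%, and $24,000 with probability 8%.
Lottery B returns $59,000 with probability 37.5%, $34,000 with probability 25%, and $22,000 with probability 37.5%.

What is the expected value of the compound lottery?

EV(A) = 0.2 × 199000 + 0.48 × 80000 + 0.24 × 90000 + 0.08 × 24000 = 39800 + 38400 + 21600 + 1920 = 101720
EV(B) = 0.375 × 59000 + 0.25 × 34000 + 0.375 × 22000 = 22125 + 8500 + 8250 = 38875
Overall = 0.55 × 101720 + 0.45 × 38875 = 55946 + 17493.75 = 73439.75

$73,439.75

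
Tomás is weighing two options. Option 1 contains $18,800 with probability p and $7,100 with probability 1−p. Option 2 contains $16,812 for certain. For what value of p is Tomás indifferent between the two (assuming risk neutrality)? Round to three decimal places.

p·18800 + (1−p)·7100 = 16812
11700p + 7100 = 16812
p = (16812 − 7100) / 11700

p = 0.830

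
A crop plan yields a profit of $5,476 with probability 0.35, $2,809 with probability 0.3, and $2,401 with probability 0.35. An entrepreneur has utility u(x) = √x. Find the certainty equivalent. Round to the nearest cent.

$3,475.10

E[u] = 0.35·√5476 + 0.3·√2809 + 0.35·√2401 = 0.35·74 + 0.3·53 + 0.35·49 = 58.95
CE = (58.95)² = 3475.1025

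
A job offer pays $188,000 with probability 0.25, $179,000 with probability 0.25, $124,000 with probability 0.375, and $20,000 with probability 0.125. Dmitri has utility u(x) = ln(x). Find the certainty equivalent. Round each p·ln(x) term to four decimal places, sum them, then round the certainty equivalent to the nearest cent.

E[u] = 0.25·ln(188000) + 0.25·ln(179000) + 0.375·ln(124000) + 0.125·ln(20000) = 3.0360 + 3.0238 + 4.3980 + 1.2379 = 11.6957
CE = e^11.6957 ≈ 120054.37

$120,054.37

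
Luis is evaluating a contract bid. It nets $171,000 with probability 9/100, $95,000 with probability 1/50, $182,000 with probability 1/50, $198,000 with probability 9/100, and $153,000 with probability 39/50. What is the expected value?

EV = 9/100 × 171000 + 1/50 × 95000 + 1/50 × 182000 + 9/100 × 198000 + 39/50 × 153000 = 15390 + 1900 + 3640 + 17820 + 119340 = 158090

$158,090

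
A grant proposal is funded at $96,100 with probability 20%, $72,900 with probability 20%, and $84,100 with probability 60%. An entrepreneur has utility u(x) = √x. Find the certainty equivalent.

E[u] = 0.2·√96100 + 0.2·√72900 + 0.6·√84100 = 0.2·310 + 0.2·270 + 0.6·290 = 290
CE = (290)² = 84100

$84,100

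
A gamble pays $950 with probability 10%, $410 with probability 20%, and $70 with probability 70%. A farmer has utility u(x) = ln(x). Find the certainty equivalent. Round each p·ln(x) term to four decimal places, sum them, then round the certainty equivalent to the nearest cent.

$129.37

E[u] = 0.1·ln(950) + 0.2·ln(410) + 0.7·ln(70) = 0.6856 + 1.2032 + 2.9739 = 4.8627
CE = e^4.8627 ≈ 129.37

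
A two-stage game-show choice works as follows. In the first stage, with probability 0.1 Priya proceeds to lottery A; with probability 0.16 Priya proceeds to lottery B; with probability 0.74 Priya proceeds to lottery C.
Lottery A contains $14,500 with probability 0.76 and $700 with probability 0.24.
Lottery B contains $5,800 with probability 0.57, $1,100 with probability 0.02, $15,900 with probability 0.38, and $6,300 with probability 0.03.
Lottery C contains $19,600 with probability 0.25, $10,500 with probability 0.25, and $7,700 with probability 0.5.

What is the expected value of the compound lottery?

$11,065.74

EV(A) = 0.76 × 14500 + 0.24 × 700 = 11020 + 168 = 11188
EV(B) = 0.57 × 5800 + 0.02 × 1100 + 0.38 × 15900 + 0.03 × 6300 = 3306 + 22 + 6042 + 189 = 9559
EV(C) = 0.25 × 19600 + 0.25 × 10500 + 0.5 × 7700 = 4900 + 2625 + 3850 = 11375
Overall = 0.1 × 11188 + 0.16 × 9559 + 0.74 × 11375 = 1118.8 + 1529.44 + 8417.5 = 11065.74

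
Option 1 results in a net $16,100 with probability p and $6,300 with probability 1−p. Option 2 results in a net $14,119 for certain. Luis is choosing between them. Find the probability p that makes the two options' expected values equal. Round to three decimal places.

p = 0.798

p·16100 + (1−p)·6300 = 14119
9800p + 6300 = 14119
p = (14119 − 6300) / 9800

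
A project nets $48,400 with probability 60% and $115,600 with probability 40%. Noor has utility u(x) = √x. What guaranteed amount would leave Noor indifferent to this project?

$71,824

E[u] = 0.6·√48400 + 0.4·√115600 = 0.6·220 + 0.4·340 = 268
CE = (268)² = 71824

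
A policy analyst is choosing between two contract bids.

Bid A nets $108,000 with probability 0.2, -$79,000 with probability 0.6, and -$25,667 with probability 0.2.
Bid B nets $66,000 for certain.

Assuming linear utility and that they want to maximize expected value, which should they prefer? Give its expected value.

Bid B ($66,000)

Bid A = 0.2 × 108000 + 0.6 × (-79000) + 0.2 × (-25667) = 21600 − 47400 − 5133.4 = -30933.4
Bid B: 66000 (certain)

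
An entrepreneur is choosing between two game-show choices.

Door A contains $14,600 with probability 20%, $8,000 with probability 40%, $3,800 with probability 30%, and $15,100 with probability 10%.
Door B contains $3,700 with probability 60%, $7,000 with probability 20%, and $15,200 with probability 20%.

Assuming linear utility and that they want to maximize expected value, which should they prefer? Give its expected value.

Door A = 0.2 × 14600 + 0.4 × 8000 + 0.3 × 3800 + 0.1 × 15100 = 2920 + 3200 + 1140 + 1510 = 8770
Door B = 0.6 × 3700 + 0.2 × 7000 + 0.2 × 15200 = 2220 + 1400 + 3040 = 6660

Door A ($8,770)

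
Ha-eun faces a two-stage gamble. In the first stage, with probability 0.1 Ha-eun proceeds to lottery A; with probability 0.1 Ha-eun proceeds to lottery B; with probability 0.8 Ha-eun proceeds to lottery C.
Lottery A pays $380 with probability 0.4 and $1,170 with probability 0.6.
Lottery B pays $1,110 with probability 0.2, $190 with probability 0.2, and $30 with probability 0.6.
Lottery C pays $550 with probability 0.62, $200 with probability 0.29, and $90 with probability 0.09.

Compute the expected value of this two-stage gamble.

EV(A) = 0.4 × 380 + 0.6 × 1170 = 152 + 702 = 854
EV(B) = 0.2 × 1110 + 0.2 × 190 + 0.6 × 30 = 222 + 38 + 18 = 278
EV(C) = 0.62 × 550 + 0.29 × 200 + 0.09 × 90 = 341 + 58 + 8.1 = 407.1
Overall = 0.1 × 854 + 0.1 × 278 + 0.8 × 407.1 = 85.4 + 27.8 + 325.68 = 438.88

$438.88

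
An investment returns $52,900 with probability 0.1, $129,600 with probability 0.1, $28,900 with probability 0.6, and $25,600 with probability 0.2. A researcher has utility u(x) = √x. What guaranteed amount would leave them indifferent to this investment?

E[u] = 0.1·√52900 + 0.1·√129600 + 0.6·√28900 + 0.2·√25600 = 0.1·230 + 0.1·360 + 0.6·170 + 0.2·160 = 193
CE = (193)² = 37249

$37,249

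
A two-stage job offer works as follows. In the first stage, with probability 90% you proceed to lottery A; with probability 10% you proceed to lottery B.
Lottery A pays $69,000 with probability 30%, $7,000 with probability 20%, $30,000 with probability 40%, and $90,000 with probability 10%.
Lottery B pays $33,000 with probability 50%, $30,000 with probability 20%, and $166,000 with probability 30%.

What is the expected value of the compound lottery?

EV(A) = 0.3 × 69000 + 0.2 × 7000 + 0.4 × 30000 + 0.1 × 90000 = 20700 + 1400 + 12000 + 9000 = 43100
EV(B) = 0.5 × 33000 + 0.2 × 30000 + 0.3 × 166000 = 16500 + 6000 + 49800 = 72300
Overall = 0.9 × 43100 + 0.1 × 72300 = 38790 + 7230 = 46020

$46,020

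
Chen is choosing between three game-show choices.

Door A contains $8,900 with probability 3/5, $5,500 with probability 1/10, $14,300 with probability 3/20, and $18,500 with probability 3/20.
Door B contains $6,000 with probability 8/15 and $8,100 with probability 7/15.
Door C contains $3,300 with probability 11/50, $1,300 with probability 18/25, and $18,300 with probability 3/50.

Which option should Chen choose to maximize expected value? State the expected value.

Door A = 3/5 × 8900 + 1/10 × 5500 + 3/20 × 14300 + 3/20 × 18500 = 5340 + 550 + 2145 + 2775 = 10810
Door B = 8/15 × 6000 + 7/15 × 8100 = 3200 + 3780 = 6980
Door C = 11/50 × 3300 + 18/25 × 1300 + 3/50 × 18300 = 726 + 936 + 1098 = 2760

Door A ($10,810)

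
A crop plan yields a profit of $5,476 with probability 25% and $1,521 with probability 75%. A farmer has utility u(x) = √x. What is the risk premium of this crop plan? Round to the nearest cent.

$229.69

E[u] = 0.25·√5476 + 0.75·√1521 = 0.25·74 + 0.75·39 = 47.75
CE = (47.75)² = 2280.0625
Risk premium = EV − CE = 2509.75 − 2280.0625 = 229.6875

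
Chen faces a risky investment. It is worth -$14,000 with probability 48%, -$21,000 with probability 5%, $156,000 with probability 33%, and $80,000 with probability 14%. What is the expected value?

$54,910

EV = 0.48 × (-14000) + 0.05 × (-21000) + 0.33 × 156000 + 0.14 × 80000 = -6720 − 1050 + 51480 + 11200 = 54910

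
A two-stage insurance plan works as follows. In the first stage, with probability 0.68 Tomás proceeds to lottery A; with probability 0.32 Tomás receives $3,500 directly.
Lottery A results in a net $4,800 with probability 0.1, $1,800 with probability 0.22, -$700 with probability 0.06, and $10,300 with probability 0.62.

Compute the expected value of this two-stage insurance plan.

EV(A) = 0.1 × 4800 + 0.22 × 1800 + 0.06 × (-700) + 0.62 × 10300 = 480 + 396 − 42 + 6386 = 7220
Branch B: 3500 (certain)
Overall = 0.68 × 7220 + 0.32 × 3500 = 4909.6 + 1120 = 6029.6

$6,029.60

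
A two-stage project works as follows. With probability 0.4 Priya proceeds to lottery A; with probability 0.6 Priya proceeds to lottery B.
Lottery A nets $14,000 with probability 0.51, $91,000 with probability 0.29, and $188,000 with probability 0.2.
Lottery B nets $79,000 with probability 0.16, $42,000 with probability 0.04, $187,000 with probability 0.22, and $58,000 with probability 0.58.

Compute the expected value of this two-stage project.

EV(A) = 0.51 × 14000 + 0.29 × 91000 + 0.2 × 188000 = 7140 + 26390 + 37600 = 71130
EV(B) = 0.16 × 79000 + 0.04 × 42000 + 0.22 × 187000 + 0.58 × 58000 = 12640 + 1680 + 41140 + 33640 = 89100
Overall = 0.4 × 71130 + 0.6 × 89100 = 28452 + 53460 = 81912

$81,912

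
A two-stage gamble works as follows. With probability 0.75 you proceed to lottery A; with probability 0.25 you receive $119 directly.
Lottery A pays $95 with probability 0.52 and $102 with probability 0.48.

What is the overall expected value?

$103.52

EV(A) = 0.52 × 95 + 0.48 × 102 = 49.4 + 48.96 = 98.36
Branch B: 119 (certain)
Overall = 0.75 × 98.36 + 0.25 × 119 = 73.77 + 29.75 = 103.52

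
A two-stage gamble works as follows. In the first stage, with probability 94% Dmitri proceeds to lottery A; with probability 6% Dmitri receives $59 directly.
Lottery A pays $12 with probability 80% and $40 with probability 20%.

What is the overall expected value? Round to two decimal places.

$20.08

EV(A) = 0.8 × 12 + 0.2 × 40 = 9.6 + 8 = 17.6
Branch B: 59 (certain)
Overall = 0.94 × 17.6 + 0.06 × 59 = 16.544 + 3.54 = 20.084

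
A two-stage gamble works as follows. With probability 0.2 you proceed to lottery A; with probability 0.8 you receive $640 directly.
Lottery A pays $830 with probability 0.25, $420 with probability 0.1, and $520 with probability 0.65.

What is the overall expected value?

EV(A) = 0.25 × 830 + 0.1 × 420 + 0.65 × 520 = 207.5 + 42 + 338 = 587.5
Branch B: 640 (certain)
Overall = 0.2 × 587.5 + 0.8 × 640 = 117.5 + 512 = 629.5

$629.50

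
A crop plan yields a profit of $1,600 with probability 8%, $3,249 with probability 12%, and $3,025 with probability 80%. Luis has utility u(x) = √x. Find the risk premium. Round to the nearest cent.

E[u] = 0.08·√1600 + 0.12·√3249 + 0.8·√3025 = 0.08·40 + 0.12·57 + 0.8·55 = 54.04
CE = (54.04)² = 2920.3216
Risk premium = EV − CE = 2937.88 − 2920.3216 = 17.5584

$17.56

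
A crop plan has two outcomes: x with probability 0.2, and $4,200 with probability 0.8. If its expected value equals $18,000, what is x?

0.2·x + 0.8·4200 = 18000
0.2·x = 18000 − 3360 = 14640
x = 14640 / 0.2 = 73200

x = $73,200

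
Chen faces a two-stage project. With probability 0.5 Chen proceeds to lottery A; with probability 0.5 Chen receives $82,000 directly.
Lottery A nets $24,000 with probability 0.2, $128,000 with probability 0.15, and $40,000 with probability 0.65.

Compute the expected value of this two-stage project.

EV(A) = 0.2 × 24000 + 0.15 × 128000 + 0.65 × 40000 = 4800 + 19200 + 26000 = 50000
Branch B: 82000 (certain)
Overall = 0.5 × 50000 + 0.5 × 82000 = 25000 + 41000 = 66000

$66,000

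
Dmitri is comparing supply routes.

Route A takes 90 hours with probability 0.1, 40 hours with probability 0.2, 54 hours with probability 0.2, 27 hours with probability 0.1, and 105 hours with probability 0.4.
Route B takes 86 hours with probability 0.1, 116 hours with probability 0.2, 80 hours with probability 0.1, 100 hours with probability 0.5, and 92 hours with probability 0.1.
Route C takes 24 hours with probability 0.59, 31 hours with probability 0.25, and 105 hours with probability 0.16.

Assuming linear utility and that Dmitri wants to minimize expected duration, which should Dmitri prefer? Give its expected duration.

Route A = 0.1 × 90 + 0.2 × 40 + 0.2 × 54 + 0.1 × 27 + 0.4 × 105 = 9 + 8 + 10.8 + 2.7 + 42 = 72.5
Route B = 0.1 × 86 + 0.2 × 116 + 0.1 × 80 + 0.5 × 100 + 0.1 × 92 = 8.6 + 23.2 + 8 + 50 + 9.2 = 99
Route C = 0.59 × 24 + 0.25 × 31 + 0.16 × 105 = 14.16 + 7.75 + 16.8 = 38.71

Route C (38.71 hours)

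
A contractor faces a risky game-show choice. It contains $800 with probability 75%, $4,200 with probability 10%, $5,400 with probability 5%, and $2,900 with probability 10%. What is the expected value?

EV = 0.75 × 800 + 0.1 × 4200 + 0.05 × 5400 + 0.1 × 2900 = 600 + 420 + 270 + 290 = 1580

$1,580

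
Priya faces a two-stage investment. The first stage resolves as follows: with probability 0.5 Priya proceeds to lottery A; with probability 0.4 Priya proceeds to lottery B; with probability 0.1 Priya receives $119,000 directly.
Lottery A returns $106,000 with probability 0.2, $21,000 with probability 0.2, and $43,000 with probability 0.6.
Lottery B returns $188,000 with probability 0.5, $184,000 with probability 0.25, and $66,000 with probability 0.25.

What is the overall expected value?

$100,100

EV(A) = 0.2 × 106000 + 0.2 × 21000 + 0.6 × 43000 = 21200 + 4200 + 25800 = 51200
EV(B) = 0.5 × 188000 + 0.25 × 184000 + 0.25 × 66000 = 94000 + 46000 + 16500 = 156500
Branch C: 119000 (certain)
Overall = 0.5 × 51200 + 0.4 × 156500 + 0.1 × 119000 = 25600 + 62600 + 11900 = 100100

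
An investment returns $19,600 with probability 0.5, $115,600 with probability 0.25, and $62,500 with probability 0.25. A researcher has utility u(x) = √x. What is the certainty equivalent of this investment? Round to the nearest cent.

E[u] = 0.5·√19600 + 0.25·√115600 + 0.25·√62500 = 0.5·140 + 0.25·340 + 0.25·250 = 217.5
CE = (217.5)² = 47306.25

$47,306.25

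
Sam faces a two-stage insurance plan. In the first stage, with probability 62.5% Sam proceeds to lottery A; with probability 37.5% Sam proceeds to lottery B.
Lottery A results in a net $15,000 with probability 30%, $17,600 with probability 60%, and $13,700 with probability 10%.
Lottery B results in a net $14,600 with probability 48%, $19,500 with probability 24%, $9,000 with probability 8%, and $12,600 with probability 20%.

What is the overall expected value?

$15,866.75

EV(A) = 0.3 × 15000 + 0.6 × 17600 + 0.1 × 13700 = 4500 + 10560 + 1370 = 16430
EV(B) = 0.48 × 14600 + 0.24 × 19500 + 0.08 × 9000 + 0.2 × 12600 = 7008 + 4680 + 720 + 2520 = 14928
Overall = 0.625 × 16430 + 0.375 × 14928 = 10268.75 + 5598 = 15866.75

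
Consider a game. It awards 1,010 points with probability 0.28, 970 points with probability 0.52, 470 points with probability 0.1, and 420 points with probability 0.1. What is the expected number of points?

EV = 0.28 × 1010 + 0.52 × 970 + 0.1 × 470 + 0.1 × 420 = 282.8 + 504.4 + 47 + 42 = 876.2

876.2 points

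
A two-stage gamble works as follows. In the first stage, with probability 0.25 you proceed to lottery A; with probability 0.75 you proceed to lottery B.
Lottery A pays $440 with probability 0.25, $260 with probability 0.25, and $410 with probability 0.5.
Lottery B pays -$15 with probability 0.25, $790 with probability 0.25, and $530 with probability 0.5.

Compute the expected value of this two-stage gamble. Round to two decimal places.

$439.06

EV(A) = 0.25 × 440 + 0.25 × 260 + 0.5 × 410 = 110 + 65 + 205 = 380
EV(B) = 0.25 × (-15) + 0.25 × 790 + 0.5 × 530 = -3.75 + 197.5 + 265 = 458.75
Overall = 0.25 × 380 + 0.75 × 458.75 = 95 + 344.0625 = 439.0625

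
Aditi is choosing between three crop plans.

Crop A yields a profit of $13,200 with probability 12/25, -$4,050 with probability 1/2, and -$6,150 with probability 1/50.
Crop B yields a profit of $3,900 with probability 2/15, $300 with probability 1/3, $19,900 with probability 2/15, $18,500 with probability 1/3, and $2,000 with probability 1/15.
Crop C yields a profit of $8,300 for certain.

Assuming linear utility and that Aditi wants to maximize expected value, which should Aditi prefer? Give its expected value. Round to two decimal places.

Crop A = 12/25 × 13200 + 1/2 × (-4050) + 1/50 × (-6150) = 6336 − 2025 − 123 = 4188
Crop B = 2/15 × 3900 + 1/3 × 300 + 2/15 × 19900 + 1/3 × 18500 + 1/15 × 2000 = 520 + 100 + 2653.3333 + 6166.6667 + 133.3333 = 9573.3333
Crop C: 8300 (certain)

Crop B ($9,573.33)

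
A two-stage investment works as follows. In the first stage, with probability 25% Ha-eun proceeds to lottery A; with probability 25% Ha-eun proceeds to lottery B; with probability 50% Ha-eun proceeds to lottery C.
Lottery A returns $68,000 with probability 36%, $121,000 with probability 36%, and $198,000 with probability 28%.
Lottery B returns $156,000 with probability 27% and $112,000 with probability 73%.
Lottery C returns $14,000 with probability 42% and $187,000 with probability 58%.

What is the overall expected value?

EV(A) = 0.36 × 68000 + 0.36 × 121000 + 0.28 × 198000 = 24480 + 43560 + 55440 = 123480
EV(B) = 0.27 × 156000 + 0.73 × 112000 = 42120 + 81760 = 123880
EV(C) = 0.42 × 14000 + 0.58 × 187000 = 5880 + 108460 = 114340
Overall = 0.25 × 123480 + 0.25 × 123880 + 0.5 × 114340 = 30870 + 30970 + 57170 = 119010

$119,010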